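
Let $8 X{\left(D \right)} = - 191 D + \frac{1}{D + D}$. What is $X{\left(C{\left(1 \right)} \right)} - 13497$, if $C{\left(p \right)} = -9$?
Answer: $- \frac{1912627}{144} \approx -13282.0$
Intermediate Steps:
$X{\left(D \right)} = - \frac{191 D}{8} + \frac{1}{16 D}$ ($X{\left(D \right)} = \frac{- 191 D + \frac{1}{D + D}}{8} = \frac{- 191 D + \frac{1}{2 D}}{8} = \frac{\frac{1}{2 D} - 191 D}{8} = - \frac{191 D}{8} + \frac{1}{16 D}$)
$X{\left(C{\left(1 \right)} \right)} - 13497 = \frac{1 - 382 \left(-9\right)^{2}}{16 \left(-9\right)} - 13497 = \frac{1}{16} \left(- \frac{1}{9}\right) \left(1 - 30942\right) - 13497 = \frac{1}{16} \left(- \frac{1}{9}\right) \left(-30941\right) - 13497 = \frac{30941}{144} - 13497 = - \frac{1912627}{144}$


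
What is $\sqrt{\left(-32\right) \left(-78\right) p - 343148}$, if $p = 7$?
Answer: $2 i \sqrt{81419} \approx 570.68 i$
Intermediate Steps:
$\sqrt{\left(-32\right) \left(-78\right) p - 343148} = \sqrt{\left(-32\right) \left(-78\right) 7 - 343148} = \sqrt{2496 \cdot 7 - 343148} = \sqrt{17472 - 343148} = \sqrt{-325676} = 2 i \sqrt{81419}$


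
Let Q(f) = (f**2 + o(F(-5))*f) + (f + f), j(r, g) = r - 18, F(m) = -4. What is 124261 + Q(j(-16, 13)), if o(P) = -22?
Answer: 126097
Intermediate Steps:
j(r, g) = -18 + r
Q(f) = f**2 - 20*f (Q(f) = (f**2 - 22*f) + (f + f) = (f**2 - 22*f) + 2*f = f**2 - 20*f)
124261 + Q(j(-16, 13)) = 124261 + (-18 - 16)*(-20 + (-18 - 16)) = 124261 - 34*(-20 - 34) = 124261 - 34*(-54) = 124261 + 1836 = 126097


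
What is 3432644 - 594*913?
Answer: 2890322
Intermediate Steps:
3432644 - 594*913 = 3432644 - 1*542322 = 3432644 - 542322 = 2890322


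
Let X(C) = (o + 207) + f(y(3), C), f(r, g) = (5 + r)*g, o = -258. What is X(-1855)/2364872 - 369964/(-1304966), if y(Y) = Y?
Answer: 427742627951/1543038777176 ≈ 0.27721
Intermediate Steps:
f(r, g) = g*(5 + r)
X(C) = -51 + 8*C (X(C) = (-258 + 207) + C*(5 + 3) = -51 + C*8 = -51 + 8*C)
X(-1855)/2364872 - 369964/(-1304966) = (-51 + 8*(-1855))/2364872 - 369964/(-1304966) = (-51 - 14840)*(1/2364872) - 369964*(-1/1304966) = -14891*1/2364872 + 184982/652483 = -14891/2364872 + 184982/652483 = 427742627951/1543038777176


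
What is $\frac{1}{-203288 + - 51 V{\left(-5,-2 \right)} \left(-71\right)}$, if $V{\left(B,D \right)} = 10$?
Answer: $- \frac{1}{167078} \approx -5.9852 \cdot 10^{-6}$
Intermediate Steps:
$\frac{1}{-203288 + - 51 V{\left(-5,-2 \right)} \left(-71\right)} = \frac{1}{-203288 + \left(-51\right) 10 \left(-71\right)} = \frac{1}{-203288 - -36210} = \frac{1}{-203288 + 36210} = \frac{1}{-167078} = - \frac{1}{167078}$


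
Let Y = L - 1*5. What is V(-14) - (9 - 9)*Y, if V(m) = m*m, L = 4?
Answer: 196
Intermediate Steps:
Y = -1 (Y = 4 - 1*5 = 4 - 5 = -1)
V(m) = m**2
V(-14) - (9 - 9)*Y = (-14)**2 - (9 - 9)*(-1) = 196 - 0*(-1) = 196 - 1*0 = 196 + 0 = 196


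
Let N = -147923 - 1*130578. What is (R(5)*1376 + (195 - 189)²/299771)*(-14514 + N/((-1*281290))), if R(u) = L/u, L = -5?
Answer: 168391357358807674/8432258459 ≈ 1.9970e+7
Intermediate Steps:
N = -278501 (N = -147923 - 130578 = -278501)
R(u) = -5/u
(R(5)*1376 + (195 - 189)²/299771)*(-14514 + N/((-1*281290))) = (-5/5*1376 + (195 - 189)²/299771)*(-14514 - 278501/((-1*281290))) = (-5*⅕*1376 + 6²*(1/299771))*(-14514 - 278501/(-281290)) = (-1*1376 + 36*(1/299771))*(-14514 - 278501*(-1/281290)) = (-1376 + 36/299771)*(-14514 + 278501/281290) = -412484860/299771*(-4082364559/281290) = 168391357358807674/8432258459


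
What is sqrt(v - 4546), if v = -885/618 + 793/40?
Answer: I*sqrt(19213353230)/2060 ≈ 67.287*I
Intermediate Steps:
v = 75779/4120 (v = -885*1/618 + 793*(1/40) = -295/206 + 793/40 = 75779/4120 ≈ 18.393)
sqrt(v - 4546) = sqrt(75779/4120 - 4546) = sqrt(-18653741/4120) = I*sqrt(19213353230)/2060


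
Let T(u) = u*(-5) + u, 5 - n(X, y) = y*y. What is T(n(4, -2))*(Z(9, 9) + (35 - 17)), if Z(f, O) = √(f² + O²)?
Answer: -72 - 36*√2 ≈ -122.91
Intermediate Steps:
n(X, y) = 5 - y² (n(X, y) = 5 - y*y = 5 - y²)
T(u) = -4*u (T(u) = -5*u + u = -4*u)
Z(f, O) = √(O² + f²)
T(n(4, -2))*(Z(9, 9) + (35 - 17)) = (-4*(5 - 1*(-2)²))*(√(9² + 9²) + (35 - 17)) = (-4*(5 - 1*4))*(√(81 + 81) + 18) = (-4*(5 - 4))*(√162 + 18) = (-4*1)*(9*√2 + 18) = -4*(18 + 9*√2) = -72 - 36*√2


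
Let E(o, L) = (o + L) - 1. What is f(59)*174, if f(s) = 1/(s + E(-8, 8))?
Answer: 3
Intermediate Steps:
E(o, L) = -1 + L + o (E(o, L) = (L + o) - 1 = -1 + L + o)
f(s) = 1/(-1 + s) (f(s) = 1/(s + (-1 + 8 - 8)) = 1/(s - 1) = 1/(-1 + s))
f(59)*174 = 174/(-1 + 59) = 174/58 = (1/58)*174 = 3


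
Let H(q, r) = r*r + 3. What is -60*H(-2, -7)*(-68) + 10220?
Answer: 222380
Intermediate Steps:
H(q, r) = 3 + r² (H(q, r) = r² + 3 = 3 + r²)
-60*H(-2, -7)*(-68) + 10220 = -60*(3 + (-7)²)*(-68) + 10220 = -60*(3 + 49)*(-68) + 10220 = -60*52*(-68) + 10220 = -3120*(-68) + 10220 = 212160 + 10220 = 222380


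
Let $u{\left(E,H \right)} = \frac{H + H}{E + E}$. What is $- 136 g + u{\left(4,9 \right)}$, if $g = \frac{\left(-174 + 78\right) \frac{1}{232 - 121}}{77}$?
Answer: $\frac{43049}{11396} \approx 3.7776$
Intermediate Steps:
$g = - \frac{32}{2849}$ ($g = - \frac{96}{111} \cdot \frac{1}{77} = \left(-96\right) \frac{1}{111} \cdot \frac{1}{77} = \left(- \frac{32}{37}\right) \frac{1}{77} = - \frac{32}{2849} \approx -0.011232$)
$u{\left(E,H \right)} = \frac{H}{E}$ ($u{\left(E,H \right)} = \frac{2 H}{2 E} = 2 H \frac{1}{2 E} = \frac{H}{E}$)
$- 136 g + u{\left(4,9 \right)} = \left(-136\right) \left(- \frac{32}{2849}\right) + \frac{9}{4} = \frac{4352}{2849} + 9 \cdot \frac{1}{4} = \frac{4352}{2849} + \frac{9}{4} = \frac{43049}{11396}$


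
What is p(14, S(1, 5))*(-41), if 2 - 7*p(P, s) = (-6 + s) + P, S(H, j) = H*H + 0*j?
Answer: 41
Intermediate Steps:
S(H, j) = H² (S(H, j) = H² + 0 = H²)
p(P, s) = 8/7 - P/7 - s/7 (p(P, s) = 2/7 - ((-6 + s) + P)/7 = 2/7 - (-6 + P + s)/7 = 2/7 + (6/7 - P/7 - s/7) = 8/7 - P/7 - s/7)
p(14, S(1, 5))*(-41) = (8/7 - ⅐*14 - ⅐*1²)*(-41) = (8/7 - 2 - ⅐*1)*(-41) = (8/7 - 2 - ⅐)*(-41) = -1*(-41) = 41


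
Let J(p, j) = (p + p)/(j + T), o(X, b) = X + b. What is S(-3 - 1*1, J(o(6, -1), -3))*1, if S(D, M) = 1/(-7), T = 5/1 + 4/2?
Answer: -⅐ ≈ -0.14286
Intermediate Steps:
T = 7 (T = 5*1 + 4*(½) = 5 + 2 = 7)
J(p, j) = 2*p/(7 + j) (J(p, j) = (p + p)/(j + 7) = (2*p)/(7 + j) = 2*p/(7 + j))
S(D, M) = -⅐
S(-3 - 1*1, J(o(6, -1), -3))*1 = -⅐*1 = -⅐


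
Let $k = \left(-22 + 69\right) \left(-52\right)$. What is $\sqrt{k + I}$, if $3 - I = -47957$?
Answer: $2 \sqrt{11379} \approx 213.34$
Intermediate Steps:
$k = -2444$ ($k = 47 \left(-52\right) = -2444$)
$I = 47960$ ($I = 3 - -47957 = 3 + 47957 = 47960$)
$\sqrt{k + I} = \sqrt{-2444 + 47960} = \sqrt{45516} = 2 \sqrt{11379}$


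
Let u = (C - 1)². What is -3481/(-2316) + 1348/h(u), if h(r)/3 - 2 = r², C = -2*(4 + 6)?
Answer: 226011993/150140876 ≈ 1.5053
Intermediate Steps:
C = -20 (C = -2*10 = -20)
u = 441 (u = (-20 - 1)² = (-21)² = 441)
h(r) = 6 + 3*r²
-3481/(-2316) + 1348/h(u) = -3481/(-2316) + 1348/(6 + 3*441²) = -3481*(-1/2316) + 1348/(6 + 3*194481) = 3481/2316 + 1348/(6 + 583443) = 3481/2316 + 1348/583449 = 226011993/150140876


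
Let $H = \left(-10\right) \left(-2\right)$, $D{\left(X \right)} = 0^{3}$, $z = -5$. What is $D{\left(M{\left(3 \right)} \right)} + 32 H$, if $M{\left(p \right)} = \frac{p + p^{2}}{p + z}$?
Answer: $640$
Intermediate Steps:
$M{\left(p \right)} = \frac{p + p^{2}}{-5 + p}$ ($M{\left(p \right)} = \frac{p + p^{2}}{p - 5} = \frac{p + p^{2}}{-5 + p}$)
$D{\left(X \right)} = 0$
$H = 20$
$D{\left(M{\left(3 \right)} \right)} + 32 H = 0 + 32 \cdot 20 = 0 + 640 = 640$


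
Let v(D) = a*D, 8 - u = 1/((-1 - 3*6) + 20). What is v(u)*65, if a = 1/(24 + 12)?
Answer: 455/36 ≈ 12.639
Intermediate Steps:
u = 7 (u = 8 - 1/((-1 - 3*6) + 20) = 8 - 1/((-1 - 18) + 20) = 8 - 1/(-19 + 20) = 8 - 1/1 = 8 - 1*1 = 8 - 1 = 7)
a = 1/36 ≈ 0.027778
v(D) = D/36
v(u)*65 = ((1/36)*7)*65 = (7/36)*65 = 455/36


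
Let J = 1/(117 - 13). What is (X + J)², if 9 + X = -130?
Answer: 208947025/10816 ≈ 19318.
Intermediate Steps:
X = -139 (X = -9 - 130 = -139)
J = 1/104 ≈ 0.0096154
(X + J)² = (-139 + 1/104)² = (-14455/104)² = 208947025/10816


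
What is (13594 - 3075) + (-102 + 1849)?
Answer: 12266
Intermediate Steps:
(13594 - 3075) + (-102 + 1849) = 10519 + 1747 = 12266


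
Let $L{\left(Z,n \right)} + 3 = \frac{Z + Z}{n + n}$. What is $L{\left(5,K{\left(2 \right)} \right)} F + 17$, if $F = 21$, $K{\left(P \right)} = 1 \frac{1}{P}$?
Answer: $164$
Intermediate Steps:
$K{\left(P \right)} = \frac{1}{P}$
$L{\left(Z,n \right)} = -3 + \frac{Z}{n}$ ($L{\left(Z,n \right)} = -3 + \frac{Z + Z}{n + n} = -3 + \frac{2 Z}{2 n} = -3 + 2 Z \frac{1}{2 n} = -3 + \frac{Z}{n}$)
$L{\left(5,K{\left(2 \right)} \right)} F + 17 = \left(-3 + \frac{5}{\frac{1}{2}}\right) 21 + 17 = \left(-3 + 5 \frac{1}{\frac{1}{2}}\right) 21 + 17 = \left(-3 + 5 \cdot 2\right) 21 + 17 = \left(-3 + 10\right) 21 + 17 = 7 \cdot 21 + 17 = 147 + 17 = 164$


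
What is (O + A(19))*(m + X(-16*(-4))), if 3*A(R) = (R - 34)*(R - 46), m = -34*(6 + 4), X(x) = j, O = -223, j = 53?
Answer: 25256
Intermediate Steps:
X(x) = 53
m = -340 (m = -34*10 = -340)
A(R) = (-46 + R)*(-34 + R)/3 (A(R) = ((R - 34)*(R - 46))/3 = ((-34 + R)*(-46 + R))/3 = ((-46 + R)*(-34 + R))/3 = (-46 + R)*(-34 + R)/3)
(O + A(19))*(m + X(-16*(-4))) = (-223 + (1564/3 - 80/3*19 + (⅓)*19²))*(-340 + 53) = (-223 + (1564/3 - 1520/3 + (⅓)*361))*(-287) = (-223 + (1564/3 - 1520/3 + 361/3))*(-287) = (-223 + 135)*(-287) = -88*(-287) = 25256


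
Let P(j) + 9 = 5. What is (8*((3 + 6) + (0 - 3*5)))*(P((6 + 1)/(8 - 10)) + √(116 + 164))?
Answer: 192 - 96*√70 ≈ -611.19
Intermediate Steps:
P(j) = -4 (P(j) = -9 + 5 = -4)
(8*((3 + 6) + (0 - 3*5)))*(P((6 + 1)/(8 - 10)) + √(116 + 164)) = (8*((3 + 6) + (0 - 3*5)))*(-4 + √(116 + 164)) = (8*(9 + (0 - 15)))*(-4 + √280) = (8*(9 - 15))*(-4 + 2*√70) = (8*(-6))*(-4 + 2*√70) = -48*(-4 + 2*√70) = 192 - 96*√70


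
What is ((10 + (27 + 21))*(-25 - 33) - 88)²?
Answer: 11916304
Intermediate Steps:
((10 + (27 + 21))*(-25 - 33) - 88)² = ((10 + 48)*(-58) - 88)² = (58*(-58) - 88)² = (-3364 - 88)² = (-3452)² = 11916304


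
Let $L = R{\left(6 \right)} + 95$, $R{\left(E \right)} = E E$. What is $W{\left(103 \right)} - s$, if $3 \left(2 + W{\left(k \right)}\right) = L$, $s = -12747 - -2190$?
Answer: $\frac{31796}{3} \approx 10599.0$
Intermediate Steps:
$R{\left(E \right)} = E^{2}$
$s = -10557$ ($s = -12747 + 2190 = -10557$)
$L = 131$ ($L = 6^{2} + 95 = 36 + 95 = 131$)
$W{\left(k \right)} = \frac{125}{3}$ ($W{\left(k \right)} = -2 + \frac{1}{3} \cdot 131 = -2 + \frac{131}{3} = \frac{125}{3}$)
$W{\left(103 \right)} - s = \frac{125}{3} - -10557 = \frac{125}{3} + 10557 = \frac{31796}{3}$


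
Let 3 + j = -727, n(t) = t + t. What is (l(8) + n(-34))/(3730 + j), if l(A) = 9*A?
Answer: 1/750 ≈ 0.0013333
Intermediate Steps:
n(t) = 2*t
j = -730 (j = -3 - 727 = -730)
(l(8) + n(-34))/(3730 + j) = (9*8 + 2*(-34))/(3730 - 730) = (72 - 68)/3000 = 4*(1/3000) = 1/750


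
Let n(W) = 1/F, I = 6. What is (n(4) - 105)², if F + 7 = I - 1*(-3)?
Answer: 43681/4 ≈ 10920.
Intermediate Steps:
F = 2 (F = -7 + (6 - 1*(-3)) = -7 + (6 + 3) = -7 + 9 = 2)
n(W) = ½ (n(W) = 1/2 = ½)
(n(4) - 105)² = (½ - 105)² = (-209/2)² = 43681/4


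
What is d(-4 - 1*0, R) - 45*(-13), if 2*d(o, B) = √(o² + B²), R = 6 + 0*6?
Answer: 585 + √13 ≈ 588.61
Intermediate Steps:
R = 6 (R = 6 + 0 = 6)
d(o, B) = √(B² + o²)/2 (d(o, B) = √(o² + B²)/2 = √(B² + o²)/2)
d(-4 - 1*0, R) - 45*(-13) = √(6² + (-4 - 1*0)²)/2 - 45*(-13) = √(36 + (-4 + 0)²)/2 + 585 = √(36 + (-4)²)/2 + 585 = √(36 + 16)/2 + 585 = √52/2 + 585 = (2*√13)/2 + 585 = √13 + 585 = 585 + √13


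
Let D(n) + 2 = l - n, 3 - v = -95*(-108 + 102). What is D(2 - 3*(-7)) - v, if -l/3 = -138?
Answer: 956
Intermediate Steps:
l = 414 (l = -3*(-138) = 414)
v = -567 (v = 3 - (-95)*(-108 + 102) = 3 - (-95)*(-6) = 3 - 1*570 = 3 - 570 = -567)
D(n) = 412 - n (D(n) = -2 + (414 - n) = 412 - n)
D(2 - 3*(-7)) - v = (412 - (2 - 3*(-7))) - 1*(-567) = (412 - (2 + 21)) + 567 = (412 - 1*23) + 567 = (412 - 23) + 567 = 389 + 567 = 956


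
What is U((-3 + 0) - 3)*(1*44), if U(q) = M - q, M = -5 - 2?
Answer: -44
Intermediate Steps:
M = -7
U(q) = -7 - q
U((-3 + 0) - 3)*(1*44) = (-7 - ((-3 + 0) - 3))*(1*44) = (-7 - (-3 - 3))*44 = (-7 - 1*(-6))*44 = (-7 + 6)*44 = -1*44 = -44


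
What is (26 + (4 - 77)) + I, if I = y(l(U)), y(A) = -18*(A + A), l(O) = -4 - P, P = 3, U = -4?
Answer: 205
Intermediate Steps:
l(O) = -7 (l(O) = -4 - 1*3 = -4 - 3 = -7)
y(A) = -36*A
I = 252 (I = -36*(-7) = 252)
(26 + (4 - 77)) + I = (26 + (4 - 77)) + 252 = (26 - 73) + 252 = -47 + 252 = 205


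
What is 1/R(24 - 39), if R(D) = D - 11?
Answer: -1/26 ≈ -0.038462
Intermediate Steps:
R(D) = -11 + D
1/R(24 - 39) = 1/(-11 + (24 - 39)) = 1/(-11 - 15) = 1/(-26) = -1/26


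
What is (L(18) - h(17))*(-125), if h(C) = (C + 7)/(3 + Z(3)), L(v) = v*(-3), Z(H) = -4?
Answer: 3750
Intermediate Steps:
L(v) = -3*v
h(C) = -7 - C (h(C) = (C + 7)/(3 - 4) = (7 + C)/(-1) = (7 + C)*(-1) = -7 - C)
(L(18) - h(17))*(-125) = (-3*18 - (-7 - 1*17))*(-125) = (-54 - (-7 - 17))*(-125) = (-54 - 1*(-24))*(-125) = (-54 + 24)*(-125) = -30*(-125) = 3750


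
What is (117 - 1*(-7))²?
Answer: 15376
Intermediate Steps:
(117 - 1*(-7))² = (117 + 7)² = 124² = 15376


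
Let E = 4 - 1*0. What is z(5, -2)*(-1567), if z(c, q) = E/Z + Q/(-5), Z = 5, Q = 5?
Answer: 1567/5 ≈ 313.40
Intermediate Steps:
E = 4 (E = 4 + 0 = 4)
z(c, q) = -1/5 (z(c, q) = 4/5 + 5/(-5) = 4*(1/5) + 5*(-1/5) = 4/5 - 1 = -1/5)
z(5, -2)*(-1567) = -1/5*(-1567) = 1567/5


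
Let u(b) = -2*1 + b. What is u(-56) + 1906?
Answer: 1848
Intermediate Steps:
u(b) = -2 + b
u(-56) + 1906 = (-2 - 56) + 1906 = -58 + 1906 = 1848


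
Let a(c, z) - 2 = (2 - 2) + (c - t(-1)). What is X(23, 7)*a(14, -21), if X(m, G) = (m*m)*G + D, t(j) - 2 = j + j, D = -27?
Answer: 58816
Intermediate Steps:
t(j) = 2 + 2*j (t(j) = 2 + (j + j) = 2 + 2*j)
X(m, G) = -27 + G*m² (X(m, G) = (m*m)*G - 27 = m²*G - 27 = G*m² - 27 = -27 + G*m²)
a(c, z) = 2 + c (a(c, z) = 2 + ((2 - 2) + (c - (2 + 2*(-1)))) = 2 + (0 + (c - (2 - 2))) = 2 + (0 + (c - 1*0)) = 2 + (0 + (c + 0)) = 2 + (0 + c) = 2 + c)
X(23, 7)*a(14, -21) = (-27 + 7*23²)*(2 + 14) = (-27 + 7*529)*16 = (-27 + 3703)*16 = 3676*16 = 58816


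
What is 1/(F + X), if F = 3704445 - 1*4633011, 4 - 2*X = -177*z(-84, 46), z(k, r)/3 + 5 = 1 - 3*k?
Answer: -1/862720 ≈ -1.1591e-6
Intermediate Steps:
z(k, r) = -12 - 9*k (z(k, r) = -15 + 3*(1 - 3*k) = -15 + (3 - 9*k) = -12 - 9*k)
X = 65846 (X = 2 - (-177)*(-12 - 9*(-84))/2 = 2 - (-177)*(-12 + 756)/2 = 2 - (-177)*744/2 = 2 - 1/2*(-131688) = 2 + 65844 = 65846)
F = -928566 (F = 3704445 - 4633011 = -928566)
1/(F + X) = 1/(-928566 + 65846) = 1/(-862720) = -1/862720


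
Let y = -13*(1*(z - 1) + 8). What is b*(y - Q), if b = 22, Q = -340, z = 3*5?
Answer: 1188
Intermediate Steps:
z = 15
y = -286 (y = -13*(1*(15 - 1) + 8) = -13*(1*14 + 8) = -13*(14 + 8) = -13*22 = -286)
b*(y - Q) = 22*(-286 - 1*(-340)) = 22*(-286 + 340) = 22*54 = 1188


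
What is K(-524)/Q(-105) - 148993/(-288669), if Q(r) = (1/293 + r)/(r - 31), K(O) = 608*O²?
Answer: 480079144028261387/2220153279 ≈ 2.1624e+8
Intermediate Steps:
Q(r) = (1/293 + r)/(-31 + r)
K(-524)/Q(-105) - 148993/(-288669) = (608*(-524)²)/(((1/293 - 105)/(-31 - 105))) - 148993/(-288669) = (608*274576)/((-30764/293/(-136))) - 148993*(-1/288669) = 166942208/((-1/136*(-30764/293))) + 148993/288669 = 166942208/(7691/9962) + 148993/288669 = 166942208*(9962/7691) + 148993/288669 = 1663078276096/7691 + 148993/288669 = 480079144028261387/2220153279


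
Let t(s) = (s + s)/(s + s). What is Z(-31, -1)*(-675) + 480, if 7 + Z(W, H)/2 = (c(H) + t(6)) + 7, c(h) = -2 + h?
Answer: 3180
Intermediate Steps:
t(s) = 1 (t(s) = (2*s)/((2*s)) = (2*s)*(1/(2*s)) = 1)
Z(W, H) = -2 + 2*H (Z(W, H) = -14 + 2*(((-2 + H) + 1) + 7) = -14 + 2*((-1 + H) + 7) = -14 + 2*(6 + H) = -14 + (12 + 2*H) = -2 + 2*H)
Z(-31, -1)*(-675) + 480 = (-2 + 2*(-1))*(-675) + 480 = (-2 - 2)*(-675) + 480 = -4*(-675) + 480 = 2700 + 480 = 3180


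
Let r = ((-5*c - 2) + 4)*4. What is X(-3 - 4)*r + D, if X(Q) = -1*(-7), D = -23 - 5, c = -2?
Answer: 308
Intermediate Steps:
D = -28
X(Q) = 7
r = 48 (r = ((-5*(-2) - 2) + 4)*4 = ((10 - 2) + 4)*4 = (8 + 4)*4 = 12*4 = 48)
X(-3 - 4)*r + D = 7*48 - 28 = 336 - 28 = 308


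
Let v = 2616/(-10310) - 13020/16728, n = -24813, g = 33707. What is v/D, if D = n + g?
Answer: -7416527/63912906580 ≈ -0.00011604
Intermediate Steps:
v = -7416527/7186070 (v = 2616*(-1/10310) - 13020*1/16728 = -1308/5155 - 1085/1394 = -7416527/7186070 ≈ -1.0321)
D = 8894 (D = -24813 + 33707 = 8894)
v/D = -7416527/7186070/8894 = -7416527/7186070*1/8894 = -7416527/63912906580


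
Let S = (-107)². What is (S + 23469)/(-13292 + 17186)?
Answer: 17459/1947 ≈ 8.9671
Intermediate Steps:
S = 11449
(S + 23469)/(-13292 + 17186) = (11449 + 23469)/(-13292 + 17186) = 34918/3894 = 34918*(1/3894) = 17459/1947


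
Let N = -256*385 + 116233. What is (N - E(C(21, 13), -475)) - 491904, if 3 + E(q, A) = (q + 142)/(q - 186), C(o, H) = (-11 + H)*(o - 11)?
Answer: -39360843/83 ≈ -4.7423e+5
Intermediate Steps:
N = 17673 (N = -98560 + 116233 = 17673)
C(o, H) = (-11 + H)*(-11 + o)
E(q, A) = -3 + (142 + q)/(-186 + q) (E(q, A) = -3 + (q + 142)/(q - 186) = -3 + (142 + q)/(-186 + q))
(N - E(C(21, 13), -475)) - 491904 = (17673 - 2*(350 - (121 - 11*13 - 11*21 + 13*21))/(-186 + (121 - 11*13 - 11*21 + 13*21))) - 491904 = (17673 - 2*(350 - (121 - 143 - 231 + 273))/(-186 + (121 - 143 - 231 + 273))) - 491904 = (17673 - 2*(350 - 1*20)/(-186 + 20)) - 491904 = (17673 - 2*(350 - 20)/(-166)) - 491904 = (17673 - 2*(-1)*330/166) - 491904 = (17673 - 1*(-330/83)) - 491904 = (17673 + 330/83) - 491904 = 1467189/83 - 491904 = -39360843/83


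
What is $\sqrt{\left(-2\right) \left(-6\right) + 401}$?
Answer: $\sqrt{413} \approx 20.322$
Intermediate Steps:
$\sqrt{\left(-2\right) \left(-6\right) + 401} = \sqrt{12 + 401} = \sqrt{413}$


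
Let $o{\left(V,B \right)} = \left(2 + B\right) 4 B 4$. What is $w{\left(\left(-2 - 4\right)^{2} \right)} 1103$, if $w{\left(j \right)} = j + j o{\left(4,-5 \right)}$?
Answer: $9569628$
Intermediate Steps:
$o{\left(V,B \right)} = 4 B \left(8 + 4 B\right)$ ($o{\left(V,B \right)} = \left(8 + 4 B\right) B 4 = B \left(8 + 4 B\right) 4 = 4 B \left(8 + 4 B\right)$)
$w{\left(j \right)} = 241 j$ ($w{\left(j \right)} = j + j 16 \left(-5\right) \left(2 - 5\right) = j + j 16 \left(-5\right) \left(-3\right) = j + j 240 = j + 240 j = 241 j$)
$w{\left(\left(-2 - 4\right)^{2} \right)} 1103 = 241 \left(-2 - 4\right)^{2} \cdot 1103 = 241 \left(-6\right)^{2} \cdot 1103 = 241 \cdot 36 \cdot 1103 = 8676 \cdot 1103 = 9569628$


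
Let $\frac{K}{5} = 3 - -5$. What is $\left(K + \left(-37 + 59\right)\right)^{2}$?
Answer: $3844$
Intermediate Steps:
$K = 40$ ($K = 5 \left(3 - -5\right) = 5 \left(3 + 5\right) = 5 \cdot 8 = 40$)
$\left(K + \left(-37 + 59\right)\right)^{2} = \left(40 + \left(-37 + 59\right)\right)^{2} = \left(40 + 22\right)^{2} = 62^{2} = 3844$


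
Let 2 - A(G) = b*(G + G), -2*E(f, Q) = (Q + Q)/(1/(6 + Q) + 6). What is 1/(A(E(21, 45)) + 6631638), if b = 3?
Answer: 307/2035927250 ≈ 1.5079e-7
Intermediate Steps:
E(f, Q) = -Q/(6 + 1/(6 + Q)) (E(f, Q) = -(Q + Q)/(2*(1/(6 + Q) + 6)) = -2*Q/(2*(6 + 1/(6 + Q))) = -Q/(6 + 1/(6 + Q)))
A(G) = 2 - 6*G (A(G) = 2 - 3*(G + G) = 2 - 3*2*G = 2 - 6*G)
1/(A(E(21, 45)) + 6631638) = 1/((2 - (-6)*45*(6 + 45)/(37 + 6*45)) + 6631638) = 1/((2 - (-6)*45*51/(37 + 270)) + 6631638) = 1/((2 - (-6)*45*51/307) + 6631638) = 1/((2 - 6*(-2295/307)) + 6631638) = 1/((2 + 13770/307) + 6631638) = 1/(14384/307 + 6631638) = 1/(2035927250/307) = 307/2035927250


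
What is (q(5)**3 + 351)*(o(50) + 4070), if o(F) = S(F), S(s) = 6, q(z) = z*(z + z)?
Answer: 510930676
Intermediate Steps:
q(z) = 2*z**2 (q(z) = z*(2*z) = 2*z**2)
o(F) = 6
(q(5)**3 + 351)*(o(50) + 4070) = ((2*5**2)**3 + 351)*(6 + 4070) = ((2*25)**3 + 351)*4076 = (50**3 + 351)*4076 = (125000 + 351)*4076 = 125351*4076 = 510930676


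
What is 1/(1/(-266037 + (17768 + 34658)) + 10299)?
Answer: 213611/2199979688 ≈ 9.7097e-5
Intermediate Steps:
1/(1/(-266037 + (17768 + 34658)) + 10299) = 1/(1/(-266037 + 52426) + 10299) = 1/(1/(-213611) + 10299) = 1/(-1/213611 + 10299) = 1/(2199979688/213611) = 213611/2199979688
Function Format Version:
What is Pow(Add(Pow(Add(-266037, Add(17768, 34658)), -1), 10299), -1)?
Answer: Rational(213611, 2199979688) ≈ 9.7097e-5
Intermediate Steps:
Pow(Add(Pow(Add(-266037, Add(17768, 34658)), -1), 10299), -1) = Pow(Add(Pow(Add(-266037, 52426), -1), 10299), -1) = Pow(Add(Pow(-213611, -1), 10299), -1) = Pow(Add(Rational(-1, 213611), 10299), -1) = Pow(Rational(2199979688, 213611), -1) = Rational(213611, 2199979688)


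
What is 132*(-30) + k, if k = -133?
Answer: -4093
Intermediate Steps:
132*(-30) + k = 132*(-30) - 133 = -3960 - 133 = -4093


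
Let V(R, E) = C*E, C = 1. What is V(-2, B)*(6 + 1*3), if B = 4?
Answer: 36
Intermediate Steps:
V(R, E) = E (V(R, E) = 1*E = E)
V(-2, B)*(6 + 1*3) = 4*(6 + 1*3) = 4*(6 + 3) = 4*9 = 36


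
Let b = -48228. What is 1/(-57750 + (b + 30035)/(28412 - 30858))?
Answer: -2446/141238307 ≈ -1.7318e-5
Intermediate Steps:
1/(-57750 + (b + 30035)/(28412 - 30858)) = 1/(-57750 + (-48228 + 30035)/(28412 - 30858)) = 1/(-57750 - 18193/(-2446)) = 1/(-57750 - 18193*(-1/2446)) = 1/(-57750 + 18193/2446) = 1/(-141238307/2446) = -2446/141238307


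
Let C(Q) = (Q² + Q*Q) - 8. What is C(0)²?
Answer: 64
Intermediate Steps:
C(Q) = -8 + 2*Q² (C(Q) = (Q² + Q²) - 8 = 2*Q² - 8 = -8 + 2*Q²)
C(0)² = (-8 + 2*0²)² = (-8 + 2*0)² = (-8 + 0)² = (-8)² = 64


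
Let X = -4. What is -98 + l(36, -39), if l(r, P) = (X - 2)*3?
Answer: -116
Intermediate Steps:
l(r, P) = -18 (l(r, P) = (-4 - 2)*3 = -6*3 = -18)
-98 + l(36, -39) = -98 - 18 = -116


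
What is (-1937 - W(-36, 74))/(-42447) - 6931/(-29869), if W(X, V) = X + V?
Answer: 353191432/1267849443 ≈ 0.27858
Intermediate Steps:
W(X, V) = V + X
(-1937 - W(-36, 74))/(-42447) - 6931/(-29869) = (-1937 - (74 - 36))/(-42447) - 6931/(-29869) = (-1937 - 1*38)*(-1/42447) - 6931*(-1/29869) = (-1937 - 38)*(-1/42447) + 6931/29869 = -1975*(-1/42447) + 6931/29869 = 1975/42447 + 6931/29869 = 353191432/1267849443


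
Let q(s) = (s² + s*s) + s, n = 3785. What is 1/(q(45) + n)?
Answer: 1/7880 ≈ 0.00012690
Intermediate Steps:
q(s) = s + 2*s² (q(s) = (s² + s²) + s = 2*s² + s = s + 2*s²)
1/(q(45) + n) = 1/(45*(1 + 2*45) + 3785) = 1/(45*(1 + 90) + 3785) = 1/(45*91 + 3785) = 1/(4095 + 3785) = 1/7880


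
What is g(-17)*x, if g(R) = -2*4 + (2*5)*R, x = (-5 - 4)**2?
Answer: -14418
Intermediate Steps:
x = 81 (x = (-9)**2 = 81)
g(R) = -8 + 10*R
g(-17)*x = (-8 + 10*(-17))*81 = (-8 - 170)*81 = -178*81 = -14418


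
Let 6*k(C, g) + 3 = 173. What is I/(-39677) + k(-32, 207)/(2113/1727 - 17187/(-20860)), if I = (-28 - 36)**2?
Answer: 120590323407748/8779622883999 ≈ 13.735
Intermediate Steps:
k(C, g) = 85/3 (k(C, g) = -1/2 + (1/6)*173 = -1/2 + 173/6 = 85/3)
I = 4096 (I = (-64)**2 = 4096)
I/(-39677) + k(-32, 207)/(2113/1727 - 17187/(-20860)) = 4096/(-39677) + 85/(3*(2113/1727 - 17187/(-20860))) = 4096*(-1/39677) + 85/(3*(2113*(1/1727) - 17187*(-1/20860))) = -4096/39677 + 85/(3*(2113/1727 + 17187/20860)) = -4096/39677 + 85/(3*(73759129/36025220)) = -4096/39677 + (85/3)*(36025220/73759129) = -4096/39677 + 3062143700/221277387 = 120590323407748/8779622883999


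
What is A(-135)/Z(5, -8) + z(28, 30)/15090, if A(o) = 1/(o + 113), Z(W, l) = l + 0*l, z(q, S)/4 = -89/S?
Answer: 97511/19918800 ≈ 0.0048954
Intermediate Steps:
z(q, S) = -356/S (z(q, S) = 4*(-89/S) = -356/S)
Z(W, l) = l (Z(W, l) = l + 0 = l)
A(o) = 1/(113 + o)
A(-135)/Z(5, -8) + z(28, 30)/15090 = 1/((113 - 135)*(-8)) - 356/30/15090 = -⅛/(-22) - 356*1/30*(1/15090) = -1/22*(-⅛) - 178/15*1/15090 = 1/176 - 89/113175 = 97511/19918800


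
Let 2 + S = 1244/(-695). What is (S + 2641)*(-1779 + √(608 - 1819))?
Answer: -3260659719/695 + 1832861*I*√1211/695 ≈ -4.6916e+6 + 91773.0*I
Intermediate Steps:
S = -2634/695 (S = -2 + 1244/(-695) = -2 + 1244*(-1/695) = -2 - 1244/695 = -2634/695 ≈ -3.7899)
(S + 2641)*(-1779 + √(608 - 1819)) = (-2634/695 + 2641)*(-1779 + √(608 - 1819)) = 1832861*(-1779 + √(-1211))/695 = 1832861*(-1779 + I*√1211)/695 = -3260659719/695 + 1832861*I*√1211/695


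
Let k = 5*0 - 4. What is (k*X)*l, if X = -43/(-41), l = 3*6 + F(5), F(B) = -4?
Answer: -2408/41 ≈ -58.732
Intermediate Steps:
l = 14 (l = 3*6 - 4 = 18 - 4 = 14)
X = 43/41 (X = -43*(-1/41) = 43/41 ≈ 1.0488)
k = -4 (k = 0 - 4 = -4)
(k*X)*l = -4*43/41*14 = -172/41*14 = -2408/41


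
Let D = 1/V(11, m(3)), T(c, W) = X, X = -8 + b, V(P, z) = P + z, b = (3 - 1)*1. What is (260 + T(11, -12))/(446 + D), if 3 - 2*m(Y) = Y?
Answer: 2794/4907 ≈ 0.56939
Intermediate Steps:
m(Y) = 3/2 - Y/2
b = 2 (b = 2*1 = 2)
X = -6 (X = -8 + 2 = -6)
T(c, W) = -6
D = 1/11 (D = 1/(11 + (3/2 - ½*3)) = 1/(11 + (3/2 - 3/2)) = 1/(11 + 0) = 1/11 ≈ 0.090909)
(260 + T(11, -12))/(446 + D) = (260 - 6)/(446 + 1/11) = 254/(4907/11) = 254*(11/4907) = 2794/4907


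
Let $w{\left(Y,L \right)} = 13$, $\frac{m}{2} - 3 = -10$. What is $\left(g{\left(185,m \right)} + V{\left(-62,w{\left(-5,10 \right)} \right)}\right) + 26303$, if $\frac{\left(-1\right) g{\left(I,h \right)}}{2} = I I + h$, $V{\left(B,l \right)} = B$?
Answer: $-42181$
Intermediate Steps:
$m = -14$ ($m = 6 + 2 \left(-10\right) = 6 - 20 = -14$)
$g{\left(I,h \right)} = - 2 h - 2 I^{2}$ ($g{\left(I,h \right)} = - 2 \left(I I + h\right) = - 2 \left(I^{2} + h\right) = - 2 \left(h + I^{2}\right) = - 2 h - 2 I^{2}$)
$\left(g{\left(185,m \right)} + V{\left(-62,w{\left(-5,10 \right)} \right)}\right) + 26303 = \left(\left(\left(-2\right) \left(-14\right) - 2 \cdot 185^{2}\right) - 62\right) + 26303 = \left(\left(28 - 68450\right) - 62\right) + 26303 = \left(-68422 - 62\right) + 26303 = -68484 + 26303 = -42181$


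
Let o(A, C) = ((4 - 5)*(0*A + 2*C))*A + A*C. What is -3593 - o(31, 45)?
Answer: -2198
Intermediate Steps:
o(A, C) = -A*C (o(A, C) = (-(0 + 2*C))*A + A*C = (-2*C)*A + A*C = -2*A*C + A*C = -A*C)
-3593 - o(31, 45) = -3593 - (-1)*31*45 = -3593 - 1*(-1395) = -3593 + 1395 = -2198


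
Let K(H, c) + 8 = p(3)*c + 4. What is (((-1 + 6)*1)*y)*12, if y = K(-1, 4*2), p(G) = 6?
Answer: 2640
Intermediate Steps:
K(H, c) = -4 + 6*c (K(H, c) = -8 + (6*c + 4) = -8 + (4 + 6*c) = -4 + 6*c)
y = 44 (y = -4 + 6*(4*2) = -4 + 6*8 = -4 + 48 = 44)
(((-1 + 6)*1)*y)*12 = (((-1 + 6)*1)*44)*12 = ((5*1)*44)*12 = (5*44)*12 = 220*12 = 2640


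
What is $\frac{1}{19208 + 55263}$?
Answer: $\frac{1}{74471} \approx 1.3428 \cdot 10^{-5}$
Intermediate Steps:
$\frac{1}{19208 + 55263} = \frac{1}{74471}$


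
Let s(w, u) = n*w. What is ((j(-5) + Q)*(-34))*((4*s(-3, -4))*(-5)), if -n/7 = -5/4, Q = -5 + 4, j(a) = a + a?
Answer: 196350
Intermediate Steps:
j(a) = 2*a
Q = -1
n = 35/4 (n = -(-35)/4 = -7*(-5/4) = 35/4 ≈ 8.7500)
s(w, u) = 35*w/4
((j(-5) + Q)*(-34))*((4*s(-3, -4))*(-5)) = ((2*(-5) - 1)*(-34))*((4*((35/4)*(-3)))*(-5)) = ((-10 - 1)*(-34))*((4*(-105/4))*(-5)) = (-11*(-34))*(-105*(-5)) = 374*525 = 196350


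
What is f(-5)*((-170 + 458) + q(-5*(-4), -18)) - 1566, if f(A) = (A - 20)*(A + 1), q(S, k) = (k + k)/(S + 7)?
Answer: 81302/3 ≈ 27101.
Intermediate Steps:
q(S, k) = 2*k/(7 + S) (q(S, k) = (2*k)/(7 + S) = 2*k/(7 + S))
f(A) = (1 + A)*(-20 + A) (f(A) = (-20 + A)*(1 + A) = (1 + A)*(-20 + A))
f(-5)*((-170 + 458) + q(-5*(-4), -18)) - 1566 = (-20 + (-5)² - 19*(-5))*((-170 + 458) + 2*(-18)/(7 - 5*(-4))) - 1566 = (-20 + 25 + 95)*(288 + 2*(-18)/(7 + 20)) - 1566 = 100*(288 + 2*(-18)/27) - 1566 = 100*(288 + 2*(-18)*(1/27)) - 1566 = 100*(288 - 4/3) - 1566 = 100*(860/3) - 1566 = 86000/3 - 1566 = 81302/3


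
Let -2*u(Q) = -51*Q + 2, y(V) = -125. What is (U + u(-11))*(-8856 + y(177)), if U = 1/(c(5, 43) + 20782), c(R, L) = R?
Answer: 105105352499/41574 ≈ 2.5282e+6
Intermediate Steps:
u(Q) = -1 + 51*Q/2 (u(Q) = -(-51*Q + 2)/2 = -(2 - 51*Q)/2 = -1 + 51*Q/2)
U = 1/20787 (U = 1/(5 + 20782) = 1/20787 ≈ 4.8107e-5)
(U + u(-11))*(-8856 + y(177)) = (1/20787 + (-1 + (51/2)*(-11)))*(-8856 - 125) = (1/20787 + (-1 - 561/2))*(-8981) = (1/20787 - 563/2)*(-8981) = -11703079/41574*(-8981) = 105105352499/41574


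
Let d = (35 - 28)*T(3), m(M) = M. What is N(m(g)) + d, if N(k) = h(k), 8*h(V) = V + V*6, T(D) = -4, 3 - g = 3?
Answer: -28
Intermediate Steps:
g = 0 (g = 3 - 1*3 = 3 - 3 = 0)
h(V) = 7*V/8 (h(V) = (V + V*6)/8 = (V + 6*V)/8 = (7*V)/8 = 7*V/8)
N(k) = 7*k/8
d = -28 (d = (35 - 28)*(-4) = 7*(-4) = -28)
N(m(g)) + d = (7/8)*0 - 28 = 0 - 28 = -28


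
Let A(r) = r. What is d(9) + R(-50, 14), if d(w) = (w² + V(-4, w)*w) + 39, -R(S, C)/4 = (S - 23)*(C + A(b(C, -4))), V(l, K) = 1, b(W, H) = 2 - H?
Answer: 5969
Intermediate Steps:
R(S, C) = -4*(-23 + S)*(6 + C) (R(S, C) = -4*(S - 23)*(C + (2 - 1*(-4))) = -4*(-23 + S)*(C + (2 + 4)) = -4*(-23 + S)*(C + 6) = -4*(-23 + S)*(6 + C))
d(w) = 39 + w + w² (d(w) = (w² + 1*w) + 39 = (w² + w) + 39 = (w + w²) + 39 = 39 + w + w²)
d(9) + R(-50, 14) = (39 + 9 + 9²) + (552 - 24*(-50) + 92*14 - 4*14*(-50)) = (39 + 9 + 81) + (552 + 1200 + 1288 + 2800) = 129 + 5840 = 5969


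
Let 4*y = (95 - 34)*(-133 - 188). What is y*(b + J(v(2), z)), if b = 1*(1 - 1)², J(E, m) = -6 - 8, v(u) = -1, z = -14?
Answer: 137067/2 ≈ 68534.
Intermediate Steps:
J(E, m) = -14
y = -19581/4 (y = ((95 - 34)*(-133 - 188))/4 = (61*(-321))/4 = (¼)*(-19581) = -19581/4 ≈ -4895.3)
b = 0 (b = 1*0² = 1*0 = 0)
y*(b + J(v(2), z)) = -19581*(0 - 14)/4 = -19581/4*(-14) = 137067/2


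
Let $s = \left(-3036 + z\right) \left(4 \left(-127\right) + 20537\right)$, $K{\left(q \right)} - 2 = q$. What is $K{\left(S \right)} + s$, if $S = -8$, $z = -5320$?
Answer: $-167362330$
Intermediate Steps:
$K{\left(q \right)} = 2 + q$
$s = -167362324$ ($s = \left(-3036 - 5320\right) \left(4 \left(-127\right) + 20537\right) = - 8356 \left(-508 + 20537\right) = \left(-8356\right) 20029 = -167362324$)
$K{\left(S \right)} + s = \left(2 - 8\right) - 167362324 = -6 - 167362324 = -167362330$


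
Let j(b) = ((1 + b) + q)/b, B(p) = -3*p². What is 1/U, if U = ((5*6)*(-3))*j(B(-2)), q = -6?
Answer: -2/255 ≈ -0.0078431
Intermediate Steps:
j(b) = (-5 + b)/b (j(b) = ((1 + b) - 6)/b = (-5 + b)/b)
U = -255/2 (U = ((5*6)*(-3))*((-5 - 3*(-2)²)/((-3*(-2)²))) = (30*(-3))*((-5 - 3*4)/((-3*4))) = -90*(-5 - 12)/(-12) = -(-15)*(-17)/2 = -90*17/12 = -255/2 ≈ -127.50)
1/U = 1/(-255/2) = -2/255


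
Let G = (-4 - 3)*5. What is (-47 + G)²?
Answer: 6724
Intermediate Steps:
G = -35 (G = -7*5 = -35)
(-47 + G)² = (-47 - 35)² = (-82)² = 6724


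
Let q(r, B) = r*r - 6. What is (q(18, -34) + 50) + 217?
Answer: 585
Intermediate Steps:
q(r, B) = -6 + r² (q(r, B) = r² - 6 = -6 + r²)
(q(18, -34) + 50) + 217 = ((-6 + 18²) + 50) + 217 = ((-6 + 324) + 50) + 217 = (318 + 50) + 217 = 368 + 217 = 585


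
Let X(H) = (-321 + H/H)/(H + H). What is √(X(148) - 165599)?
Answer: I*√226706511/37 ≈ 406.94*I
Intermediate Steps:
X(H) = -160/H (X(H) = (-321 + 1)/((2*H)) = -160/H)
√(X(148) - 165599) = √(-160/148 - 165599) = √(-160*1/148 - 165599) = √(-40/37 - 165599) = √(-6127203/37) = I*√226706511/37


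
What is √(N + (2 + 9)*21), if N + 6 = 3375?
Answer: 60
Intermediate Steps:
N = 3369 (N = -6 + 3375 = 3369)
√(N + (2 + 9)*21) = √(3369 + (2 + 9)*21) = √(3369 + 11*21) = √(3369 + 231) = √3600 = 60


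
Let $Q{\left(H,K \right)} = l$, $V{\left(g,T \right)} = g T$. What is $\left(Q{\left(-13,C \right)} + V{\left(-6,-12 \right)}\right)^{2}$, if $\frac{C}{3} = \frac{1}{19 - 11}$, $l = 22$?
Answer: $8836$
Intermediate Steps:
$V{\left(g,T \right)} = T g$
$C = \frac{3}{8}$ ($C = \frac{3}{19 - 11} = \frac{3}{8} \approx 0.375$)
$Q{\left(H,K \right)} = 22$
$\left(Q{\left(-13,C \right)} + V{\left(-6,-12 \right)}\right)^{2} = \left(22 - -72\right)^{2} = \left(22 + 72\right)^{2} = 94^{2} = 8836$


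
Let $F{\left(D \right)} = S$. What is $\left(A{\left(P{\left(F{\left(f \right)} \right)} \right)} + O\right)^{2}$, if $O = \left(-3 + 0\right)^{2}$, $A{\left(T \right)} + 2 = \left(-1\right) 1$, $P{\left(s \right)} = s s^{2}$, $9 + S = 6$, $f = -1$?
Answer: $36$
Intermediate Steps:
$S = -3$ ($S = -9 + 6 = -3$)
$F{\left(D \right)} = -3$
$P{\left(s \right)} = s^{3}$
$A{\left(T \right)} = -3$ ($A{\left(T \right)} = -2 - 1 = -3$)
$O = 9$ ($O = \left(-3\right)^{2} = 9$)
$\left(A{\left(P{\left(F{\left(f \right)} \right)} \right)} + O\right)^{2} = \left(-3 + 9\right)^{2} = 6^{2} = 36$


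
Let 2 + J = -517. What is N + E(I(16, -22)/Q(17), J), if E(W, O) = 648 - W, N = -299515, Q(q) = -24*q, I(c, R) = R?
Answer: -60968879/204 ≈ -2.9887e+5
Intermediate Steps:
J = -519 (J = -2 - 517 = -519)
N + E(I(16, -22)/Q(17), J) = -299515 + (648 - (-22)/((-24*17))) = -299515 + (648 - (-22)/(-408)) = -299515 + (648 - (-22)*(-1)/408) = -299515 + (648 - 1*11/204) = -299515 + (648 - 11/204) = -299515 + 132181/204 = -60968879/204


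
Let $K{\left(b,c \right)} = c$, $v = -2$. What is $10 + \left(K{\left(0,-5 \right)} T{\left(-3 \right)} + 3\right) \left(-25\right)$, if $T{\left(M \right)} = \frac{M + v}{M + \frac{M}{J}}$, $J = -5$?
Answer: $\frac{2345}{12} \approx 195.42$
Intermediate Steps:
$T{\left(M \right)} = \frac{5 \left(-2 + M\right)}{4 M}$ ($T{\left(M \right)} = \frac{M - 2}{M + \frac{M}{-5}} = \frac{-2 + M}{M + M \left(- \frac{1}{5}\right)} = \frac{-2 + M}{M - \frac{M}{5}} = \frac{-2 + M}{\frac{4}{5} M} = \left(-2 + M\right) \frac{5}{4 M} = \frac{5 \left(-2 + M\right)}{4 M}$)
$10 + \left(K{\left(0,-5 \right)} T{\left(-3 \right)} + 3\right) \left(-25\right) = 10 + \left(- 5 \frac{5 \left(-2 - 3\right)}{4 \left(-3\right)} + 3\right) \left(-25\right) = 10 + \left(- 5 \cdot \frac{5}{4} \left(- \frac{1}{3}\right) \left(-5\right) + 3\right) \left(-25\right) = 10 + \left(\left(-5\right) \frac{25}{12} + 3\right) \left(-25\right) = 10 + \left(- \frac{125}{12} + 3\right) \left(-25\right) = 10 - - \frac{2225}{12} = 10 + \frac{2225}{12} = \frac{2345}{12}$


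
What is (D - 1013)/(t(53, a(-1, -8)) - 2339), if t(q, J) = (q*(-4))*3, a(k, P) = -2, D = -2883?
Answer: 3896/2975 ≈ 1.3096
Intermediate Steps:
t(q, J) = -12*q (t(q, J) = -4*q*3 = -12*q)
(D - 1013)/(t(53, a(-1, -8)) - 2339) = (-2883 - 1013)/(-12*53 - 2339) = -3896/(-636 - 2339) = -3896/(-2975) = -3896*(-1/2975) = 3896/2975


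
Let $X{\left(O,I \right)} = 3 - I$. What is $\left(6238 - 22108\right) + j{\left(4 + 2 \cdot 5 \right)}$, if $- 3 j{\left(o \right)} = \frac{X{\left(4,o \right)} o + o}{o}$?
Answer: $- \frac{47600}{3} \approx -15867.0$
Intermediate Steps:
$j{\left(o \right)} = - \frac{o + o \left(3 - o\right)}{3 o}$ ($j{\left(o \right)} = - \frac{\left(\left(3 - o\right) o + o\right) \frac{1}{o}}{3} = - \frac{\left(o \left(3 - o\right) + o\right) \frac{1}{o}}{3} = - \frac{\left(o + o \left(3 - o\right)\right) \frac{1}{o}}{3} = - \frac{\frac{1}{o} \left(o + o \left(3 - o\right)\right)}{3} = - \frac{o + o \left(3 - o\right)}{3 o}$)
$\left(6238 - 22108\right) + j{\left(4 + 2 \cdot 5 \right)} = \left(6238 - 22108\right) - \left(\frac{4}{3} - \frac{4 + 2 \cdot 5}{3}\right) = -15870 - \left(\frac{4}{3} - \frac{4 + 10}{3}\right) = -15870 + \left(- \frac{4}{3} + \frac{1}{3} \cdot 14\right) = -15870 + \left(- \frac{4}{3} + \frac{14}{3}\right) = -15870 + \frac{10}{3} = - \frac{47600}{3}$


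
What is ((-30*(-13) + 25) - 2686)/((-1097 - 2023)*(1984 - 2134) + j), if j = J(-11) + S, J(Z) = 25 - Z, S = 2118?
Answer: -757/156718 ≈ -0.0048303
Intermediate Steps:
j = 2154 (j = (25 - 1*(-11)) + 2118 = (25 + 11) + 2118 = 36 + 2118 = 2154)
((-30*(-13) + 25) - 2686)/((-1097 - 2023)*(1984 - 2134) + j) = ((-30*(-13) + 25) - 2686)/((-1097 - 2023)*(1984 - 2134) + 2154) = ((390 + 25) - 2686)/(-3120*(-150) + 2154) = (415 - 2686)/(468000 + 2154) = -2271/470154 = -2271*1/470154 = -757/156718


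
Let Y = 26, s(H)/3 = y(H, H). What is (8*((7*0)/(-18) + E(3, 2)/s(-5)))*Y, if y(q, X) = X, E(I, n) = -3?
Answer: 208/5 ≈ 41.600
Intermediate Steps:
s(H) = 3*H
(8*((7*0)/(-18) + E(3, 2)/s(-5)))*Y = (8*((7*0)/(-18) - 3/(3*(-5))))*26 = (8*(0*(-1/18) - 3/(-15)))*26 = (8*(0 - 3*(-1/15)))*26 = (8*(0 + ⅕))*26 = (8*(⅕))*26 = (8/5)*26 = 208/5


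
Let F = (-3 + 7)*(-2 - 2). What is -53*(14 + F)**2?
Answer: -212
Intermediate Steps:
F = -16 (F = 4*(-4) = -16)
-53*(14 + F)**2 = -53*(14 - 16)**2 = -53*(-2)**2 = -53*4 = -212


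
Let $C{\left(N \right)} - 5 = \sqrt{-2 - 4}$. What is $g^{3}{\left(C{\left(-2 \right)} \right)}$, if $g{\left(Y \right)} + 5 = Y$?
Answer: $- 6 i \sqrt{6} \approx - 14.697 i$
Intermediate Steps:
$C{\left(N \right)} = 5 + i \sqrt{6}$ ($C{\left(N \right)} = 5 + \sqrt{-2 - 4} = 5 + \sqrt{-6} = 5 + i \sqrt{6}$)
$g{\left(Y \right)} = -5 + Y$
$g^{3}{\left(C{\left(-2 \right)} \right)} = \left(-5 + \left(5 + i \sqrt{6}\right)\right)^{3} = \left(i \sqrt{6}\right)^{3} = - 6 i \sqrt{6}$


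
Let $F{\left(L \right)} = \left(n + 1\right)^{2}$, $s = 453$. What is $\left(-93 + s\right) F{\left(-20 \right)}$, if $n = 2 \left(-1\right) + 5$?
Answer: $5760$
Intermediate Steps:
$n = 3$ ($n = -2 + 5 = 3$)
$F{\left(L \right)} = 16$ ($F{\left(L \right)} = \left(3 + 1\right)^{2} = 4^{2} = 16$)
$\left(-93 + s\right) F{\left(-20 \right)} = \left(-93 + 453\right) 16 = 360 \cdot 16 = 5760$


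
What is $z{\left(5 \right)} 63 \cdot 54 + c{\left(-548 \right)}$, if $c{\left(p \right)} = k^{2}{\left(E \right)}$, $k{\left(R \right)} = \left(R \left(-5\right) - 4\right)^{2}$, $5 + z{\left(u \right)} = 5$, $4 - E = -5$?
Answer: $5764801$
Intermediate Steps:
$E = 9$ ($E = 4 - -5 = 4 + 5 = 9$)
$z{\left(u \right)} = 0$ ($z{\left(u \right)} = -5 + 5 = 0$)
$k{\left(R \right)} = \left(-4 - 5 R\right)^{2}$ ($k{\left(R \right)} = \left(- 5 R - 4\right)^{2} = \left(-4 - 5 R\right)^{2}$)
$c{\left(p \right)} = 5764801$ ($c{\left(p \right)} = \left(\left(4 + 5 \cdot 9\right)^{2}\right)^{2} = \left(\left(4 + 45\right)^{2}\right)^{2} = \left(49^{2}\right)^{2} = 2401^{2} = 5764801$)
$z{\left(5 \right)} 63 \cdot 54 + c{\left(-548 \right)} = 0 \cdot 63 \cdot 54 + 5764801 = 0 \cdot 54 + 5764801 = 0 + 5764801 = 5764801$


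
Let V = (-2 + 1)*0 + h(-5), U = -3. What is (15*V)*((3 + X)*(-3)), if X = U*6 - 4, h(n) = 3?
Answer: 2565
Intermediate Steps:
V = 3 (V = (-2 + 1)*0 + 3 = -1*0 + 3 = 0 + 3 = 3)
X = -22 (X = -3*6 - 4 = -18 - 4 = -22)
(15*V)*((3 + X)*(-3)) = (15*3)*((3 - 22)*(-3)) = 45*(-19*(-3)) = 45*57 = 2565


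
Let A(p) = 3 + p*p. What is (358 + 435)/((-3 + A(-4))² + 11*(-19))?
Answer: 793/47 ≈ 16.872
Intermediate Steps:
A(p) = 3 + p²
(358 + 435)/((-3 + A(-4))² + 11*(-19)) = (358 + 435)/((-3 + (3 + (-4)²))² + 11*(-19)) = 793/((-3 + (3 + 16))² - 209) = 793/((-3 + 19)² - 209) = 793/(16² - 209) = 793/(256 - 209) = 793/47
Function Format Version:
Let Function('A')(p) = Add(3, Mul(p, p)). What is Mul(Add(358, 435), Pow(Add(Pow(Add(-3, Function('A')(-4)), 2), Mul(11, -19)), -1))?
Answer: Rational(793, 47) ≈ 16.872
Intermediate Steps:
Function('A')(p) = Add(3, Pow(p, 2))
Mul(Add(358, 435), Pow(Add(Pow(Add(-3, Function('A')(-4)), 2), Mul(11, -19)), -1)) = Mul(Add(358, 435), Pow(Add(Pow(Add(-3, Add(3, Pow(-4, 2))), 2), Mul(11, -19)), -1)) = Mul(793, Pow(Add(Pow(Add(-3, Add(3, 16)), 2), -209), -1)) = Mul(793, Pow(Add(Pow(Add(-3, 19), 2), -209), -1)) = Mul(793, Pow(Add(Pow(16, 2), -209), -1)) = Mul(793, Pow(Add(256, -209), -1)) = Mul(793, Pow(47, -1)) = Mul(793, Rational(1, 47)) = Rational(793, 47)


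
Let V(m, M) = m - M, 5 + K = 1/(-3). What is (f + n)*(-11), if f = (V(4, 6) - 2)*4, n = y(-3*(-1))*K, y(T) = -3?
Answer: 0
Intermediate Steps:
K = -16/3 (K = -5 + 1/(-3) = -5 - ⅓ = -16/3 ≈ -5.3333)
n = 16 (n = -3*(-16/3) = 16)
f = -16 (f = ((4 - 1*6) - 2)*4 = ((4 - 6) - 2)*4 = (-2 - 2)*4 = -4*4 = -16)
(f + n)*(-11) = (-16 + 16)*(-11) = 0*(-11) = 0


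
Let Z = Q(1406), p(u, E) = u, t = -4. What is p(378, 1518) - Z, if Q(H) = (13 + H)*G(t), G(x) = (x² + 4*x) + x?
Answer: 6054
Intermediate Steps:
G(x) = x² + 5*x
Q(H) = -52 - 4*H (Q(H) = (13 + H)*(-4*(5 - 4)) = (13 + H)*(-4*1) = (13 + H)*(-4) = -52 - 4*H)
Z = -5676 (Z = -52 - 4*1406 = -52 - 5624 = -5676)
p(378, 1518) - Z = 378 - 1*(-5676) = 378 + 5676 = 6054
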